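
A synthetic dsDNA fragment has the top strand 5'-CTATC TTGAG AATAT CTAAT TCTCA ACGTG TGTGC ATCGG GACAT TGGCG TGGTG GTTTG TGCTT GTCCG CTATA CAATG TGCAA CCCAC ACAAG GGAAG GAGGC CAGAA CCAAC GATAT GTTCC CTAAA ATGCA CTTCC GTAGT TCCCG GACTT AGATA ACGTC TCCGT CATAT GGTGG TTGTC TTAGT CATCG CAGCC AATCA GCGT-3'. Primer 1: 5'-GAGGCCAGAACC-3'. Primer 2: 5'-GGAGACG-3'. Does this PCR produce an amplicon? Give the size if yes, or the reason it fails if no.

Primer 1 (GAGGCCAGAACC) matches the top strand at positions 101–112; it acts as a forward primer.
Primer 2's reverse complement is CGTCTCC, matching the top strand at positions 162–168; it acts as a reverse primer.
The 3' ends face each other across positions 101–168, giving a 68 bp product.

Yes — a 68 bp product.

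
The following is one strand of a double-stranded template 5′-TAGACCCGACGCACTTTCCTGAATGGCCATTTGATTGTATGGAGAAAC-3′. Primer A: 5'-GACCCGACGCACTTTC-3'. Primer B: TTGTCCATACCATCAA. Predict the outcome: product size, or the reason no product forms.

No product — primer B has no binding site in the template.

Primer B (TTGTCCATACCATCAA) does not match the top strand, and its reverse complement TTGATGGTATGGACAA does not match either.
With no annealing site for primer B, no amplification occurs.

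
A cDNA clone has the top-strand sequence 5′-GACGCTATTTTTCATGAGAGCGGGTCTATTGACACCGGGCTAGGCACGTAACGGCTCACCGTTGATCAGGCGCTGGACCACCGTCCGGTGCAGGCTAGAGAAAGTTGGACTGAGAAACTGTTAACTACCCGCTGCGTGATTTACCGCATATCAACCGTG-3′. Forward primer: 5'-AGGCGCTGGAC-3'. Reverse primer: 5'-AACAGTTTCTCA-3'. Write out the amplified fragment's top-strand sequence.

5'-AGGCGCTGGACCACCGTCCGGTGCAGGCTAGAGAAAGTTGGACTGAGAAACTGTT-3'

Forward primer AGGCGCTGGAC is found on the top strand at positions 68–78.
The reverse primer's reverse complement is TGAGAAACTGTT, which matches the template at positions 111–122.
The product is the template from position 68 through 122 (55 bp).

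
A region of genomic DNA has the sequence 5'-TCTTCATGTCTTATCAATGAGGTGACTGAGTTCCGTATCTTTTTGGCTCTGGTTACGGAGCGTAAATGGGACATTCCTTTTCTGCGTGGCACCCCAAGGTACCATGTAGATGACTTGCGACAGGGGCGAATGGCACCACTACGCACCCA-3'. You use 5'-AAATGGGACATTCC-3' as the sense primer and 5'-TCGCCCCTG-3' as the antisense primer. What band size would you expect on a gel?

66 bp

The forward primer matches the template at positions 64–77.
The reverse primer's reverse complement is CAGGGGCGA, which matches the template at positions 121–129.
Product length = (reverse-primer end) − (forward-primer start) + 1 = 129 − 64 + 1 = 66 bp.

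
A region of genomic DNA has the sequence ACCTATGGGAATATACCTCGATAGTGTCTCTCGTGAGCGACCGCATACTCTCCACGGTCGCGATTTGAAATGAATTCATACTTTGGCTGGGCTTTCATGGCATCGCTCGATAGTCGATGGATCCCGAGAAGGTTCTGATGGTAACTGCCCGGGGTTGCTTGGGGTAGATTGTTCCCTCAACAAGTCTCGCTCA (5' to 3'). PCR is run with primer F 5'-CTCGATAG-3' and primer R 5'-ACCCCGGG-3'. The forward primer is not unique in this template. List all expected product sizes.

139 bp, 50 bp

The forward primer CTCGATAG matches the top strand at positions 17–24, 106–113.
The reverse primer's reverse complement is CCCGGGGT, matching at positions 148–155.
Each forward site pairs with the reverse site to give a product ending at position 155: sizes 139, 50 bp.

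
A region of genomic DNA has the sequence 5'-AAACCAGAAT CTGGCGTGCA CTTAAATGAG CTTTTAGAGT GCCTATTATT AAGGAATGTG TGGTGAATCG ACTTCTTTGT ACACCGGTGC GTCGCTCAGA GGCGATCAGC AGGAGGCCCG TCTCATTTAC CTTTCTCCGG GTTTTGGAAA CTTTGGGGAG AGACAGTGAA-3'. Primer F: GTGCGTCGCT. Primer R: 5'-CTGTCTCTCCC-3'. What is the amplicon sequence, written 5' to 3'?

The forward primer matches the template at positions 87–96.
Taking the reverse complement of CTGTCTCTCCC gives GGGAGAGACAG, found at positions 156–166 on the template; the primer anneals here to the top strand with its 3' end pointing upstream.
The product is the template from position 87 through 166 (80 bp).

5'-GTGCGTCGCTCAGAGGCGATCAGCAGGAGGCCCGTCTCATTTACCTTTCTCCGGGTTTTGGAAACTTTGGGGAGAGACAG-3'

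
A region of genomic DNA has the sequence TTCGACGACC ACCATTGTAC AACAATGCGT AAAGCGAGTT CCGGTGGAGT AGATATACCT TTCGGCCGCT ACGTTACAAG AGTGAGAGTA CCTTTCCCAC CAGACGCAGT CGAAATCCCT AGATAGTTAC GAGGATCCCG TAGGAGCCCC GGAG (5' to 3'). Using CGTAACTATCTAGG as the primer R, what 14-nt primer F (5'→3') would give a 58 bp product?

The reverse primer's reverse complement CCTAGATAGTTACG matches the template at positions 118–131, so the product ends at position 131.
A 58 bp product then starts at position 131 − 58 + 1 = 74.
The forward primer is identical to the top strand there: TTACAAGAGTGAGA.

5'-TTACAAGAGTGAGA-3'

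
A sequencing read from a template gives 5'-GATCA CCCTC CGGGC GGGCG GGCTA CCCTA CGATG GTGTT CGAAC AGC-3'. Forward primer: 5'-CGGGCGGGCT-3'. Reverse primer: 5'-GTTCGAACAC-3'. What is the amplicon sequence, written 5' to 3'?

5'-CGGGCGGGCTACCCTACGATGGTGTTCGAAC-3'

Scanning the template, CGGGCGGGCT occurs at positions 15–24; this primer anneals to the bottom strand there with its 3' end pointing downstream.
The reverse primer's reverse complement is GTGTTCGAAC, which matches the template at positions 36–45.
The product is the template from position 15 through 45 (31 bp).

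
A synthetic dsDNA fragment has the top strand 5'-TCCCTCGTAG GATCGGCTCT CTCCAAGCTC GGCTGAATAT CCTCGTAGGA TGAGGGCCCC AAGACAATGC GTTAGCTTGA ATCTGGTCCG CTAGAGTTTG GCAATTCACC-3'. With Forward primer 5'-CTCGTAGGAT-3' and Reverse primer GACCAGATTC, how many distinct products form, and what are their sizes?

Two products: 85 bp, 47 bp

The forward primer CTCGTAGGAT matches the top strand at positions 4–13, 42–51.
The reverse primer's reverse complement is GAATCTGGTC, matching at positions 79–88.
Each forward site pairs with the reverse site to give a product ending at position 88: sizes 85, 47 bp.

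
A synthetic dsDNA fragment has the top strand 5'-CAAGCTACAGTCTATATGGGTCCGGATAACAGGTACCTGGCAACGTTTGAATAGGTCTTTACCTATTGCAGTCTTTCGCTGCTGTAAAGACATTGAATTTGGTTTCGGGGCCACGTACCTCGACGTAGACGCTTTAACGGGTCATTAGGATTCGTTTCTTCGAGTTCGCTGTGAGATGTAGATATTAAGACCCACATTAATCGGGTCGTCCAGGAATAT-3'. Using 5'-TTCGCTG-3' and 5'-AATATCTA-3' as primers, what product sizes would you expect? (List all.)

The forward primer TTCGCTG matches the top strand at positions 75–81, 165–171.
The reverse primer's reverse complement is TAGATATT, matching at positions 179–186.
Each forward site pairs with the reverse site to give a product ending at position 186: sizes 112, 22 bp.

112 bp, 22 bp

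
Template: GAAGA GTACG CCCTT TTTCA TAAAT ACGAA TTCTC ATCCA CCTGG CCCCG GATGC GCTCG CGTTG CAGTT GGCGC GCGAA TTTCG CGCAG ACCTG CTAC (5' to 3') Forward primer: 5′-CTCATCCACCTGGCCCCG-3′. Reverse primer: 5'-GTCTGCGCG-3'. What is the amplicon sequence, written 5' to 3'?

The forward primer matches the template at positions 33–50.
The reverse primer's reverse complement is CGCGCAGAC, which matches the template at positions 84–92.
The product is the template from position 33 through 92 (60 bp).

5'-CTCATCCACCTGGCCCCGGATGCGCTCGCGTTGCAGTTGGCGCGCGAATTTCGCGCAGAC-3'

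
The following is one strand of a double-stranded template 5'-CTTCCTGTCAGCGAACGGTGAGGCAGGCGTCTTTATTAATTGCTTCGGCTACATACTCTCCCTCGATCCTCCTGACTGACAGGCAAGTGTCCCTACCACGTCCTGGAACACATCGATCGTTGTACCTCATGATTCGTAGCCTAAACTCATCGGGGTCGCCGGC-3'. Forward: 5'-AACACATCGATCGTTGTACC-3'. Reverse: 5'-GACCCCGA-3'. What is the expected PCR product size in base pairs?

51 bp

The forward primer matches the template at positions 107–126.
The reverse primer's reverse complement is TCGGGGTC, which matches the template at positions 150–157.
The product runs from position 107 to position 157, so its length is 157 − 107 + 1 = 51 bp.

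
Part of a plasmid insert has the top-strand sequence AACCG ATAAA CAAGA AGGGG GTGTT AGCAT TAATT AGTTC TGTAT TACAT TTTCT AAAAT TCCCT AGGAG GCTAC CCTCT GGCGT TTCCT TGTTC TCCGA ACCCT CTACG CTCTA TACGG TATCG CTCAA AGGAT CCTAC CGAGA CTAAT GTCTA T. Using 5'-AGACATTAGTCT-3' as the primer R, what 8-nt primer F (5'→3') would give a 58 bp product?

5'-CCGAACCC-3'

The reverse primer's reverse complement AGACTAATGTCT matches the template at positions 143–154, so the product ends at position 154.
A 58 bp product then starts at position 154 − 58 + 1 = 97.
The forward primer is identical to the top strand there: CCGAACCC.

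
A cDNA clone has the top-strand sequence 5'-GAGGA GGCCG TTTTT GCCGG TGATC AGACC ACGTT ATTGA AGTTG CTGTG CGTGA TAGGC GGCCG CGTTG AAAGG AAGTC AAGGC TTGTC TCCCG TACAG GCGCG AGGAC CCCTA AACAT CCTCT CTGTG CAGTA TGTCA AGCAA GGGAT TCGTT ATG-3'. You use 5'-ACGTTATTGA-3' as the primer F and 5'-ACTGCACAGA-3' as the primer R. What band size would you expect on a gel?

104 bp

The forward primer matches the template at positions 31–40.
The reverse primer's reverse complement is TCTGTGCAGT, which matches the template at positions 125–134.
Amplicon spans positions 31–134: 104 bp.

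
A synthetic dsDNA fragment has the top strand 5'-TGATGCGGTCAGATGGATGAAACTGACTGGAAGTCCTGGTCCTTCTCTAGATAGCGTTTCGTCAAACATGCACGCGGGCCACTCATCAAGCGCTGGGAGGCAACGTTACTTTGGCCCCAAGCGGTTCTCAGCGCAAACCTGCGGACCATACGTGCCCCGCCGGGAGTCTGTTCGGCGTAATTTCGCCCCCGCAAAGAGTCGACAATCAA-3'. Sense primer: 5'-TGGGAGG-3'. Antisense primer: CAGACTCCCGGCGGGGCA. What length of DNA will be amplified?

Scanning the template, TGGGAGG occurs at positions 94–100; this primer anneals to the bottom strand there with its 3' end pointing downstream.
The reverse primer's reverse complement is TGCCCCGCCGGGAGTCTG, which matches the template at positions 153–170.
Product length = (reverse-primer end) − (forward-primer start) + 1 = 170 − 94 + 1 = 77 bp.

77 bp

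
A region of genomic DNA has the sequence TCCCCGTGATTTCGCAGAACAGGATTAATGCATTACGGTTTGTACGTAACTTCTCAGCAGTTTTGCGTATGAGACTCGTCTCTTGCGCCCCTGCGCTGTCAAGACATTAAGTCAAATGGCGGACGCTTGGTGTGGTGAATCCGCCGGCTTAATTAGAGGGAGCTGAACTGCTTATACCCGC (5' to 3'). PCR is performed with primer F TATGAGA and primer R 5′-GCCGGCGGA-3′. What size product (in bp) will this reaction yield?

81 bp

Scanning the template, TATGAGA occurs at positions 68–74; this primer anneals to the bottom strand there with its 3' end pointing downstream.
Taking the reverse complement of GCCGGCGGA gives TCCGCCGGC, found at positions 140–148 on the template; the primer anneals here to the top strand with its 3' end pointing upstream.
Product length = (reverse-primer end) − (forward-primer start) + 1 = 148 − 68 + 1 = 81 bp.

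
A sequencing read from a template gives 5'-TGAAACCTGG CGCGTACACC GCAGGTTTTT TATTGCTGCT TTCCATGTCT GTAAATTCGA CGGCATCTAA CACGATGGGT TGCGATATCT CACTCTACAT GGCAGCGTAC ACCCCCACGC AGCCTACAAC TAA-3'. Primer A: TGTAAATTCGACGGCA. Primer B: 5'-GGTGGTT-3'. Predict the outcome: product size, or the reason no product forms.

No product — primer B has no binding site in the template.

Primer B (GGTGGTT) does not match the top strand, and its reverse complement AACCACC does not match either.
With no annealing site for primer B, no amplification occurs.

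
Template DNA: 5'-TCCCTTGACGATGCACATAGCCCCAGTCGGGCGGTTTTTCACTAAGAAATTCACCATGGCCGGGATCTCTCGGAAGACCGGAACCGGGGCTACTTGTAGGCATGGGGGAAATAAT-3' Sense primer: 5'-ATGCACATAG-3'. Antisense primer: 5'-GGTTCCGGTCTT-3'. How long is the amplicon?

Scanning the template, ATGCACATAG occurs at positions 11–20; this primer anneals to the bottom strand there with its 3' end pointing downstream.
Taking the reverse complement of GGTTCCGGTCTT gives AAGACCGGAACC, found at positions 74–85 on the template; the primer anneals here to the top strand with its 3' end pointing upstream.
Amplicon spans positions 11–85: 75 bp.

75 bp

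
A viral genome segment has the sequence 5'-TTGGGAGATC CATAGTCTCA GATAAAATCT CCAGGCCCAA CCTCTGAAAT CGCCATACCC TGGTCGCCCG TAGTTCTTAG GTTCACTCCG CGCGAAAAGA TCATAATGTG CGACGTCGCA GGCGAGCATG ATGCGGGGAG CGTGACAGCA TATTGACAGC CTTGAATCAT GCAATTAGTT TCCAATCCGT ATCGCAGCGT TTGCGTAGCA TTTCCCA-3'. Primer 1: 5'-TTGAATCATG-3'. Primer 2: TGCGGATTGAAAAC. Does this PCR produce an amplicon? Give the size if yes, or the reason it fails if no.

No product — primer 2 has no binding site in the template.

Primer 2 (TGCGGATTGAAAAC) does not match the top strand, and its reverse complement GTTTTCAATCCGCA does not match either.
With no annealing site for primer 2, no amplification occurs.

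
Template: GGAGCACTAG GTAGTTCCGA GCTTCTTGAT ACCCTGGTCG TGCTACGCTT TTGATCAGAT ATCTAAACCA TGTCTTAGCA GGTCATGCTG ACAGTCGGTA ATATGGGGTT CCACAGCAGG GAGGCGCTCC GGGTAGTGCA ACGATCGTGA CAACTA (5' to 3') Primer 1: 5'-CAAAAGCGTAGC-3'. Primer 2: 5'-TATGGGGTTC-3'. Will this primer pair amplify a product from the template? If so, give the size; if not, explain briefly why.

Primer 1 (CAAAAGCGTAGC) has reverse complement GCTACGCTTTTG, which matches the top strand at positions 42–53; primer 1 anneals to the top strand there with its 3' end pointing upstream toward position 42.
Primer 2 (TATGGGGTTC) matches the top strand directly at positions 102–111; it anneals to the bottom strand with its 3' end pointing downstream toward position 111.
The 3' ends diverge (primer 1 extends toward position 1, primer 2 toward position 156), so the primers never converge on a shared product.

No product — the primers' 3' ends point away from each other.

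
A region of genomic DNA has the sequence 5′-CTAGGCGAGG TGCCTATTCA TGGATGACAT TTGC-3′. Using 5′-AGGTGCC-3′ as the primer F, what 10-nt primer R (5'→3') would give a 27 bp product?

5'-GCAAATGTCA-3'

The forward primer binds at positions 8–14, so a 27 bp product ends at position 8 + 27 − 1 = 34.
The reverse primer anneals to the top strand over positions 25–34, i.e. to TGACATTTGC.
Its sequence written 5'→3' is the reverse complement: GCAAATGTCA.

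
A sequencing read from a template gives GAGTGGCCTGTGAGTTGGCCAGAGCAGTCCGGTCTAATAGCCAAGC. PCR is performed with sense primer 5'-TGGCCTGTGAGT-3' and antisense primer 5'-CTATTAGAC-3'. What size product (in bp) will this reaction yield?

The forward primer matches the template at positions 4–15.
Reverse complement of the reverse primer: GTCTAATAG. This occurs on the top strand at positions 32–40.
The product runs from position 4 to position 40, so its length is 40 − 4 + 1 = 37 bp.

37 bp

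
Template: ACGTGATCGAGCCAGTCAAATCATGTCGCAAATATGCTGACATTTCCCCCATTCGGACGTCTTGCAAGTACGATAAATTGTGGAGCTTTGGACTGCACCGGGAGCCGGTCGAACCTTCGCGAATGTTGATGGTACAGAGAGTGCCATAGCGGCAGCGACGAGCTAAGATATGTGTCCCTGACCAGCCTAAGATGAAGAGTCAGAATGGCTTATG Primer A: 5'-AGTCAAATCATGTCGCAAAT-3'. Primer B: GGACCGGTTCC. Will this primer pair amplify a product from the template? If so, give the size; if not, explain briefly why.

No product — primer B has no binding site in the template.

Primer B (GGACCGGTTCC) does not match the top strand, and its reverse complement GGAACCGGTCC does not match either.
With no annealing site for primer B, no amplification occurs.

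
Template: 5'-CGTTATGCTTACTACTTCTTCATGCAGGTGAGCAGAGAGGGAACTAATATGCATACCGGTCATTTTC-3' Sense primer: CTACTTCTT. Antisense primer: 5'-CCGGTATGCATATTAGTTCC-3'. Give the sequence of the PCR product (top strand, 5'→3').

5'-CTACTTCTTCATGCAGGTGAGCAGAGAGGGAACTAATATGCATACCGG-3'

Forward primer CTACTTCTT is found on the top strand at positions 12–20.
The reverse primer's reverse complement is GGAACTAATATGCATACCGG, which matches the template at positions 40–59.
The product is the template from position 12 through 59 (48 bp).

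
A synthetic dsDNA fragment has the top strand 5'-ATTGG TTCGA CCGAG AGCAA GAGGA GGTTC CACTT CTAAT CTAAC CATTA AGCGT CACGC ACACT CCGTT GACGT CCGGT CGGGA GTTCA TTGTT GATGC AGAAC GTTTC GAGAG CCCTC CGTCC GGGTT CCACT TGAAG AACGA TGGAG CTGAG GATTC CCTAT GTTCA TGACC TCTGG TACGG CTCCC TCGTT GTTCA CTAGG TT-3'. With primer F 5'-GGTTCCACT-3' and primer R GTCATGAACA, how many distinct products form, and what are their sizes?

Two products: 149 bp, 48 bp

The forward primer GGTTCCACT matches the top strand at positions 26–34, 127–135.
The reverse primer's reverse complement is TGTTCATGAC, matching at positions 165–174.
Each forward site pairs with the reverse site to give a product ending at position 174: sizes 149, 48 bp.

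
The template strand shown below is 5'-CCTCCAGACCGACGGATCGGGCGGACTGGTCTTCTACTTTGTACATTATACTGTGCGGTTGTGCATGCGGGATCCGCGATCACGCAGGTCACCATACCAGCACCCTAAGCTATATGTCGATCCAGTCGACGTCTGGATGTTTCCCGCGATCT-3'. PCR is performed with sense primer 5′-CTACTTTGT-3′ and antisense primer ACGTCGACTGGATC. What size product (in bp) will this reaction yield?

99 bp

The forward primer matches the template at positions 34–42.
Reverse complement of the reverse primer: GATCCAGTCGACGT. This occurs on the top strand at positions 119–132.
Amplicon spans positions 34–132: 99 bp.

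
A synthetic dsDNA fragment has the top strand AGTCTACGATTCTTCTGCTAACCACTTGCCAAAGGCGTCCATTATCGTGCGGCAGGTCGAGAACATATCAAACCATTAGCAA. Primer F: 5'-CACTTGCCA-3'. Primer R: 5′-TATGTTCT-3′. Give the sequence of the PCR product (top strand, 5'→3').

Scanning the template, CACTTGCCA occurs at positions 23–31; this primer anneals to the bottom strand there with its 3' end pointing downstream.
Reverse complement of the reverse primer: AGAACATA. This occurs on the top strand at positions 60–67.
The product is the template from position 23 through 67 (45 bp).

5'-CACTTGCCAAAGGCGTCCATTATCGTGCGGCAGGTCGAGAACATA-3'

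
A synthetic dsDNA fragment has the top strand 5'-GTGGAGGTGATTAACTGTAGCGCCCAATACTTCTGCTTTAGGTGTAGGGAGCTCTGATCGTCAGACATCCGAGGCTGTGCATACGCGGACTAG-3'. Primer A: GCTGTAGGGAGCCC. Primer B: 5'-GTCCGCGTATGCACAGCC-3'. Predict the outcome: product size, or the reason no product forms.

Primer A (GCTGTAGGGAGCCC) does not match the top strand, and its reverse complement GGGCTCCCTACAGC does not match either.
With no annealing site for primer A, no amplification occurs.

No product — primer A has no binding site in the template.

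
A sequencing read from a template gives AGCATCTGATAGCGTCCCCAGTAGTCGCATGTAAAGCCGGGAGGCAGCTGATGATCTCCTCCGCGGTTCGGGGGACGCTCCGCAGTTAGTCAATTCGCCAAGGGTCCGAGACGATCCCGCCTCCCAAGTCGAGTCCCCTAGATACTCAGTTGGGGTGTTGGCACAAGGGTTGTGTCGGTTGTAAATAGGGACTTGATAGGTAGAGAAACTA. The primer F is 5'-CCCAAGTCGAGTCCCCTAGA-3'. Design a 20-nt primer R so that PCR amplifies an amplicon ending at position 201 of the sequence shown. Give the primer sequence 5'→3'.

The forward primer binds at positions 123–142; the product's 3' end on the top strand is position 201.
The reverse primer anneals to the top strand over positions 182–201, i.e. to TAAATAGGGACTTGATAGGT.
Its sequence written 5'→3' is the reverse complement: ACCTATCAAGTCCCTATTTA.

5'-ACCTATCAAGTCCCTATTTA-3'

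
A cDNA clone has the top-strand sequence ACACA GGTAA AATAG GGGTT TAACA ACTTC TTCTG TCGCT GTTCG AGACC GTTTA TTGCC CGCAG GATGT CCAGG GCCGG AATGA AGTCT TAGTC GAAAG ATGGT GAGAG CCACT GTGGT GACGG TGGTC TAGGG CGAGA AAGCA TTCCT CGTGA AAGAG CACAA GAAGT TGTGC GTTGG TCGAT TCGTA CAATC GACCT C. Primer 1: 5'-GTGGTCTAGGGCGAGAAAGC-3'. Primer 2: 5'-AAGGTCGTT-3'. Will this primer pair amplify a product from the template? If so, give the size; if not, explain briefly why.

Primer 2 (AAGGTCGTT) does not match the top strand, and its reverse complement AACGACCTT does not match either.
With no annealing site for primer 2, no amplification occurs.

No product — primer 2 has no binding site in the template.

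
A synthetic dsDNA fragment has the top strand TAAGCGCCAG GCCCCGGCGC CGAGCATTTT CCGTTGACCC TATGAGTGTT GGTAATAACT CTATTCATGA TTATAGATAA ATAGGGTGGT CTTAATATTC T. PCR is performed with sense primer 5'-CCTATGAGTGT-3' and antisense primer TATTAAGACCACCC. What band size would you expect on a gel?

59 bp

The forward primer matches the template at positions 39–49.
The reverse primer's reverse complement is GGGTGGTCTTAATA, which matches the template at positions 84–97.
Amplicon spans positions 39–97: 59 bp.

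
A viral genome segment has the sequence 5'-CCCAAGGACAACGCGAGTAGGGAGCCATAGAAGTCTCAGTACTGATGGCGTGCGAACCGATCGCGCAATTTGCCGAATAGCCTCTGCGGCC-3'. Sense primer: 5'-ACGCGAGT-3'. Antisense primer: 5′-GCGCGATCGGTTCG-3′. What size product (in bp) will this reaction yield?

The forward primer matches the template at positions 11–18.
Reverse complement of the reverse primer: CGAACCGATCGCGC. This occurs on the top strand at positions 53–66.
Amplicon spans positions 11–66: 56 bp.

56 bp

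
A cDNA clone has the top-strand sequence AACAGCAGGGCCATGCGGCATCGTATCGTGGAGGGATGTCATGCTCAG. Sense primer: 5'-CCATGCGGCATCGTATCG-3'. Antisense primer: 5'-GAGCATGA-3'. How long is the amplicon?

Forward primer CCATGCGGCATCGTATCG is found on the top strand at positions 11–28.
The reverse primer's reverse complement is TCATGCTC, which matches the template at positions 39–46.
Amplicon spans positions 11–46: 36 bp.

36 bp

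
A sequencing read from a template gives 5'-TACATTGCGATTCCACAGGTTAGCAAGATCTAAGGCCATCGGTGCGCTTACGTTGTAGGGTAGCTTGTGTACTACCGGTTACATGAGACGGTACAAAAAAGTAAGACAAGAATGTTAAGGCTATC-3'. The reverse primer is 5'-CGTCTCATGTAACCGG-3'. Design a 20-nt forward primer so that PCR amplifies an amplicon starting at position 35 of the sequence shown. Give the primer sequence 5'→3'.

The reverse primer's reverse complement CCGGTTACATGAGACG matches the template at positions 75–90; the product starts at position 35.
The forward primer is identical to the top strand over positions 35–54: GCCATCGGTGCGCTTACGTT.

5'-GCCATCGGTGCGCTTACGTT-3'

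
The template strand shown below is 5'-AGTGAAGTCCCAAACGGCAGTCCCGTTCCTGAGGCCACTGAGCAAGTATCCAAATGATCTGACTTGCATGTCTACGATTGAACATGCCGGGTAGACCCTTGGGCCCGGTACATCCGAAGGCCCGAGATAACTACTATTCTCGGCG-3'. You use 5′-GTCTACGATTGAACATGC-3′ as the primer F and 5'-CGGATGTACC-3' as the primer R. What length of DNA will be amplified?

Forward primer GTCTACGATTGAACATGC is found on the top strand at positions 70–87.
Reverse complement of the reverse primer: GGTACATCCG. This occurs on the top strand at positions 107–116.
Amplicon spans positions 70–116: 47 bp.

47 bp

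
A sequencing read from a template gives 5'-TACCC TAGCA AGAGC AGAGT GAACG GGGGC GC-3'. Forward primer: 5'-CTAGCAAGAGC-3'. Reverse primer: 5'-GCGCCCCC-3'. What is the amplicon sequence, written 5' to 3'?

Scanning the template, CTAGCAAGAGC occurs at positions 5–15; this primer anneals to the bottom strand there with its 3' end pointing downstream.
Reverse complement of the reverse primer: GGGGGCGC. This occurs on the top strand at positions 25–32.
The product is the template from position 5 through 32 (28 bp).

5'-CTAGCAAGAGCAGAGTGAACGGGGGCGC-3'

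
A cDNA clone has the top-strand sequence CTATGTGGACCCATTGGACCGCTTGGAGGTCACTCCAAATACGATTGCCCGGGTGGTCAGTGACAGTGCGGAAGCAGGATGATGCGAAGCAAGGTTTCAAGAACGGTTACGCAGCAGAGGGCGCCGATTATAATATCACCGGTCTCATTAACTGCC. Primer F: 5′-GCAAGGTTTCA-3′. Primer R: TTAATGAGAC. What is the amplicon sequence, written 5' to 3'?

5'-GCAAGGTTTCAAGAACGGTTACGCAGCAGAGGGCGCCGATTATAATATCACCGGTCTCATTAA-3'

Scanning the template, GCAAGGTTTCA occurs at positions 89–99; this primer anneals to the bottom strand there with its 3' end pointing downstream.
Reverse complement of the reverse primer: GTCTCATTAA. This occurs on the top strand at positions 142–151.
The product is the template from position 89 through 151 (63 bp).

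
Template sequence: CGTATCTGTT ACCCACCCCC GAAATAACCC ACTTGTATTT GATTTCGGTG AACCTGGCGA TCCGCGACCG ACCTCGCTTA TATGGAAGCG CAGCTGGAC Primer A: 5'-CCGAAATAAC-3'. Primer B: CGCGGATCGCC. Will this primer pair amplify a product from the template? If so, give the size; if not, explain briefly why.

Primer A (CCGAAATAAC) matches the top strand at positions 19–28; it acts as a forward primer.
Primer B's reverse complement is GGCGATCCGCG, matching the top strand at positions 56–66; it acts as a reverse primer.
The 3' ends face each other across positions 19–66, giving a 48 bp product.

Yes — a 48 bp product.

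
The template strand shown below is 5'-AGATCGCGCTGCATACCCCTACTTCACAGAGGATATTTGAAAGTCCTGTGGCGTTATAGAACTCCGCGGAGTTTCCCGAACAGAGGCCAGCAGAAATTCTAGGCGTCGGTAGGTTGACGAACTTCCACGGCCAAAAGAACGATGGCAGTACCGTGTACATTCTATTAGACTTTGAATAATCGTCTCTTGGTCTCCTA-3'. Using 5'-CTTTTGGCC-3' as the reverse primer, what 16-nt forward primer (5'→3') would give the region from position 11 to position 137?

5'-GCATACCCCTACTTCA-3'

The reverse primer's reverse complement GGCCAAAAG matches the template at positions 129–137; the product starts at position 11.
The forward primer is identical to the top strand over positions 11–26: GCATACCCCTACTTCA.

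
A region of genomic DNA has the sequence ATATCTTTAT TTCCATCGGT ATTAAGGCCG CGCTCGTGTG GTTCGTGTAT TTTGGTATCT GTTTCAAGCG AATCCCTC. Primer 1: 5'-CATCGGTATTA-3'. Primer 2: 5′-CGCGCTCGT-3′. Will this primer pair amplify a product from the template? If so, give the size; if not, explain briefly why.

Primer 1 (CATCGGTATTA) matches the top strand at positions 14–24 (3' end points downstream).
Primer 2 (CGCGCTCGT) also matches the top strand directly, at positions 29–37 — its reverse complement ACGAGCGCG is not present.
Both primers anneal to the bottom strand with 3' ends pointing the same way, so neither can prime synthesis back toward the other.

No product — both primers anneal to the same strand and extend in the same direction.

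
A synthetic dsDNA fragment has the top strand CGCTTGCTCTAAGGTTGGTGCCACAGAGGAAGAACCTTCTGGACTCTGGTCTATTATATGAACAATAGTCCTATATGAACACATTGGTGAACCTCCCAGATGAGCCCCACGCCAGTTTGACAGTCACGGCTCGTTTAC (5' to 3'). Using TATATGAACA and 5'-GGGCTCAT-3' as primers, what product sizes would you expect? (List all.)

The forward primer TATATGAACA matches the top strand at positions 55–64, 72–81.
The reverse primer's reverse complement is ATGAGCCC, matching at positions 100–107.
Each forward site pairs with the reverse site to give a product ending at position 107: sizes 53, 36 bp.

53 bp, 36 bp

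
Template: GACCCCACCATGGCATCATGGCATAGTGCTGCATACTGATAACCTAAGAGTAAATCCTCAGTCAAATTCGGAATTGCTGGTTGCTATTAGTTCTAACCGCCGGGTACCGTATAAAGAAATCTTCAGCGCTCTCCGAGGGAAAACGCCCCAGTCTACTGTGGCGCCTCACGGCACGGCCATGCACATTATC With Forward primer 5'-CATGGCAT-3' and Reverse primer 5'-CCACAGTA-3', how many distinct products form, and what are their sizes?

Two products: 153 bp, 145 bp

The forward primer CATGGCAT matches the top strand at positions 9–16, 17–24.
The reverse primer's reverse complement is TACTGTGG, matching at positions 154–161.
Each forward site pairs with the reverse site to give a product ending at position 161: sizes 153, 145 bp.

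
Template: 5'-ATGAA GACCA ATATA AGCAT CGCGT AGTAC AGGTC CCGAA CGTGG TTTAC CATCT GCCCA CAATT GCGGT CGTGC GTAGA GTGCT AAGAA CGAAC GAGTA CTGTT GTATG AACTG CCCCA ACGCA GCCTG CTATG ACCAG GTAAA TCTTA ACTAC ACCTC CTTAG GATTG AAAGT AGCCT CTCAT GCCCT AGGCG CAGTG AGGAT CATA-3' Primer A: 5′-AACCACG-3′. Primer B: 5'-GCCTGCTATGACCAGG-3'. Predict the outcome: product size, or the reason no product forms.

Primer A (AACCACG) has reverse complement CGTGGTT, which matches the top strand at positions 41–47; primer A anneals to the top strand there with its 3' end pointing upstream toward position 41.
Primer B (GCCTGCTATGACCAGG) matches the top strand directly at positions 126–141; it anneals to the bottom strand with its 3' end pointing downstream toward position 141.
The 3' ends diverge (primer A extends toward position 1, primer B toward position 209), so the primers never converge on a shared product.

No product — the primers' 3' ends point away from each other.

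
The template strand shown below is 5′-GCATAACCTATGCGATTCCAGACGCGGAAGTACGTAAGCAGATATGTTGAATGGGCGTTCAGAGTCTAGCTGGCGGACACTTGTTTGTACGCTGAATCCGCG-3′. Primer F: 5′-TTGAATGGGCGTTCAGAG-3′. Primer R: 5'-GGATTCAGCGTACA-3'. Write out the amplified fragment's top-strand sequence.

Scanning the template, TTGAATGGGCGTTCAGAG occurs at positions 47–64; this primer anneals to the bottom strand there with its 3' end pointing downstream.
Taking the reverse complement of GGATTCAGCGTACA gives TGTACGCTGAATCC, found at positions 86–99 on the template; the primer anneals here to the top strand with its 3' end pointing upstream.
The product is the template from position 47 through 99 (53 bp).

5'-TTGAATGGGCGTTCAGAGTCTAGCTGGCGGACACTTGTTTGTACGCTGAATCC-3'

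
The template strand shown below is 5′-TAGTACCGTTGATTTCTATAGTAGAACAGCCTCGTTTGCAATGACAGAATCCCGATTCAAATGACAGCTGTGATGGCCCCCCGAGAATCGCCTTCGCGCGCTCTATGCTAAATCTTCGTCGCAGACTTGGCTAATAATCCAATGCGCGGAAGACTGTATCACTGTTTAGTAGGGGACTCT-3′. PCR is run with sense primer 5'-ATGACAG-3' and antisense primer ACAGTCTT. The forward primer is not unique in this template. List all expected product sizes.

The forward primer ATGACAG matches the top strand at positions 41–47, 61–67.
The reverse primer's reverse complement is AAGACTGT, matching at positions 150–157.
Each forward site pairs with the reverse site to give a product ending at position 157: sizes 117, 97 bp.

117 bp, 97 bp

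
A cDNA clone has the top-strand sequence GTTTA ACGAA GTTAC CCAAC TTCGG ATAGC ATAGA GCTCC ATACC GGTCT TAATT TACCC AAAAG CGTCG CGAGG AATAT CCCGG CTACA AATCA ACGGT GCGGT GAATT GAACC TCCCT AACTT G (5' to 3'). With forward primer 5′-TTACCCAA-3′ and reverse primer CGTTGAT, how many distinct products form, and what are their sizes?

Two products: 87 bp, 44 bp

The forward primer TTACCCAA matches the top strand at positions 12–19, 55–62.
The reverse primer's reverse complement is ATCAACG, matching at positions 92–98.
Each forward site pairs with the reverse site to give a product ending at position 98: sizes 87, 44 bp.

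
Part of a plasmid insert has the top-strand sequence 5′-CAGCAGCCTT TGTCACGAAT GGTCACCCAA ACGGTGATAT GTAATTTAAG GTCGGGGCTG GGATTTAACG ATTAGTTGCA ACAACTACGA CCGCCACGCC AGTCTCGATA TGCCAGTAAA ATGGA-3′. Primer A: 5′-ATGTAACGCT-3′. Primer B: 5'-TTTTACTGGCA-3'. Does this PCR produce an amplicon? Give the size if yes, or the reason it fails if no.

Primer A (ATGTAACGCT) does not match the top strand, and its reverse complement AGCGTTACAT does not match either.
With no annealing site for primer A, no amplification occurs.

No product — primer A has no binding site in the template.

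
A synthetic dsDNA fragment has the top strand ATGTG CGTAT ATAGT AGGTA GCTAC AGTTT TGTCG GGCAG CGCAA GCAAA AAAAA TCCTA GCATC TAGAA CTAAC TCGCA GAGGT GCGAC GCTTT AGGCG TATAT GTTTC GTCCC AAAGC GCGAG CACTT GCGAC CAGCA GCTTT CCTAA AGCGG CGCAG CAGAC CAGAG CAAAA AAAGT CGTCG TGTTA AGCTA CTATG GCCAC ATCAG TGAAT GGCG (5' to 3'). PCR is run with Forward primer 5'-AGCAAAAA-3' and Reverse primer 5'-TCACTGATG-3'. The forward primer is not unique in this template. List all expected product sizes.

The forward primer AGCAAAAA matches the top strand at positions 45–52, 169–176.
The reverse primer's reverse complement is CATCAGTGA, matching at positions 205–213.
Each forward site pairs with the reverse site to give a product ending at position 213: sizes 169, 45 bp.

169 bp, 45 bp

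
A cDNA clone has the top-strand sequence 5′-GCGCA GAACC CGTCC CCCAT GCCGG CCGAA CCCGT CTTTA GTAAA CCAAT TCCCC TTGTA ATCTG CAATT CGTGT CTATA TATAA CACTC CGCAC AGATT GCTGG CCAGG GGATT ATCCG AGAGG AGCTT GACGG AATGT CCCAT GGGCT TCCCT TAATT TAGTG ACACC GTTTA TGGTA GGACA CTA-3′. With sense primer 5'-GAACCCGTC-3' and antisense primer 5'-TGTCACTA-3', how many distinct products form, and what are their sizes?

The forward primer GAACCCGTC matches the top strand at positions 6–14, 28–36.
The reverse primer's reverse complement is TAGTGACA, matching at positions 161–168.
Each forward site pairs with the reverse site to give a product ending at position 168: sizes 163, 141 bp.

Two products: 163 bp, 141 bp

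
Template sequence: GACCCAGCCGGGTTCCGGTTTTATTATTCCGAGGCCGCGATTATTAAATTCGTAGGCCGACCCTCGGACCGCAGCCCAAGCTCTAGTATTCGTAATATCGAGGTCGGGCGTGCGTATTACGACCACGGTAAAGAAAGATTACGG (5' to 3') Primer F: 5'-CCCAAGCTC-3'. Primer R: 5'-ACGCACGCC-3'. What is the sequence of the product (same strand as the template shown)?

The forward primer matches the template at positions 75–83.
The reverse primer's reverse complement is GGCGTGCGT, which matches the template at positions 107–115.
The product is the template from position 75 through 115 (41 bp).

5'-CCCAAGCTCTAGTATTCGTAATATCGAGGTCGGGCGTGCGT-3'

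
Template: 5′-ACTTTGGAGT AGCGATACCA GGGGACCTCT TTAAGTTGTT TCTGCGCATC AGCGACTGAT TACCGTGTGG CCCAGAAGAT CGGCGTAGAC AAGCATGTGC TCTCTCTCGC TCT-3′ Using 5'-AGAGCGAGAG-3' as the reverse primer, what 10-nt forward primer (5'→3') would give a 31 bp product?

5'-GCGTAGACAA-3'

The reverse primer's reverse complement CTCTCGCTCT matches the template at positions 104–113, so the product ends at position 113.
A 31 bp product then starts at position 113 − 31 + 1 = 83.
The forward primer is identical to the top strand there: GCGTAGACAA.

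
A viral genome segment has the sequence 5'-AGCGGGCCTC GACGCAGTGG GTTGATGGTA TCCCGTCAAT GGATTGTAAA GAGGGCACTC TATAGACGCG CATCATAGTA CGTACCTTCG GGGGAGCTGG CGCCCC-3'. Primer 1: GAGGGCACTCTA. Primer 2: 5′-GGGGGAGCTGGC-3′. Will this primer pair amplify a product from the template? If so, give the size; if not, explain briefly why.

Primer 1 (GAGGGCACTCTA) matches the top strand at positions 51–62 (3' end points downstream).
Primer 2 (GGGGGAGCTGGC) also matches the top strand directly, at positions 90–101 — its reverse complement GCCAGCTCCCCC is not present.
Both primers anneal to the bottom strand with 3' ends pointing the same way, so neither can prime synthesis back toward the other.

No product — both primers anneal to the same strand and extend in the same direction.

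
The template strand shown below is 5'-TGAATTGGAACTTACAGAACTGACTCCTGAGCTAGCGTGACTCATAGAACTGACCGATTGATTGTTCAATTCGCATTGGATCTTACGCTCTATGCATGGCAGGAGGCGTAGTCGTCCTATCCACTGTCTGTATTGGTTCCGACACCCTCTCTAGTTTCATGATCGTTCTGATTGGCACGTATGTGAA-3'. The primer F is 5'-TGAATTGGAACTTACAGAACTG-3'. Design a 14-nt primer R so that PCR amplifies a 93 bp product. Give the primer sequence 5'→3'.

The forward primer binds at positions 1–22, so a 93 bp product ends at position 1 + 93 − 1 = 93.
The reverse primer anneals to the top strand over positions 80–93, i.e. to ATCTTACGCTCTAT.
Its sequence written 5'→3' is the reverse complement: ATAGAGCGTAAGAT.

5'-ATAGAGCGTAAGAT-3'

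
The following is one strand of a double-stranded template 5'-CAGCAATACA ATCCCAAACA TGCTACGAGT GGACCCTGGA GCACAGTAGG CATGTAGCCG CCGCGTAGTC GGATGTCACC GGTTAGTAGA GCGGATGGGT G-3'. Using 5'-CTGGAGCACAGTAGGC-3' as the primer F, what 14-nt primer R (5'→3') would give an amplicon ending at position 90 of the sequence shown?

5'-TCTACTAACCGGTG-3'

The forward primer binds at positions 36–51; the product's 3' end on the top strand is position 90.
The reverse primer anneals to the top strand over positions 77–90, i.e. to CACCGGTTAGTAGA.
Its sequence written 5'→3' is the reverse complement: TCTACTAACCGGTG.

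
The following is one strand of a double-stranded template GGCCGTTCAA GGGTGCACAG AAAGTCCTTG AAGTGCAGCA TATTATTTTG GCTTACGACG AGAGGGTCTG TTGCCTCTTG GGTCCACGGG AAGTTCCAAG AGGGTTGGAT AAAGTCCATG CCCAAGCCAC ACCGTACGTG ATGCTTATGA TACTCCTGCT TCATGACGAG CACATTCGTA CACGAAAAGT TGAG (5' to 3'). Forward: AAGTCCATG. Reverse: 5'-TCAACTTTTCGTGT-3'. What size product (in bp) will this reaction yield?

82 bp

Forward primer AAGTCCATG is found on the top strand at positions 112–120.
Taking the reverse complement of TCAACTTTTCGTGT gives ACACGAAAAGTTGA, found at positions 180–193 on the template; the primer anneals here to the top strand with its 3' end pointing upstream.
The product runs from position 112 to position 193, so its length is 193 − 112 + 1 = 82 bp.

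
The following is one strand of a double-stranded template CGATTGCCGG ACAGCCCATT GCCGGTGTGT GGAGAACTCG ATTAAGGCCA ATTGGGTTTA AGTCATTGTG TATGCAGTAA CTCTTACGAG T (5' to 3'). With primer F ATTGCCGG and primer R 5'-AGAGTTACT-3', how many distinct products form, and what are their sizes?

The forward primer ATTGCCGG matches the top strand at positions 3–10, 18–25.
The reverse primer's reverse complement is AGTAACTCT, matching at positions 76–84.
Each forward site pairs with the reverse site to give a product ending at position 84: sizes 82, 67 bp.

Two products: 82 bp, 67 bp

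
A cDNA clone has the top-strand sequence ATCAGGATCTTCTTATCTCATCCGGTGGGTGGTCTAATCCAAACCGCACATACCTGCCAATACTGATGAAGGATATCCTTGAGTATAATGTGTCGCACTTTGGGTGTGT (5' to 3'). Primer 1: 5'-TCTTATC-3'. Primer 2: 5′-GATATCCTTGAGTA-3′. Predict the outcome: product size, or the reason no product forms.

Primer 1 (TCTTATC) matches the top strand at positions 11–17 (3' end points downstream).
Primer 2 (GATATCCTTGAGTA) also matches the top strand directly, at positions 72–85 — its reverse complement TACTCAAGGATATC is not present.
Both primers anneal to the bottom strand with 3' ends pointing the same way, so neither can prime synthesis back toward the other.

No product — both primers anneal to the same strand and extend in the same direction.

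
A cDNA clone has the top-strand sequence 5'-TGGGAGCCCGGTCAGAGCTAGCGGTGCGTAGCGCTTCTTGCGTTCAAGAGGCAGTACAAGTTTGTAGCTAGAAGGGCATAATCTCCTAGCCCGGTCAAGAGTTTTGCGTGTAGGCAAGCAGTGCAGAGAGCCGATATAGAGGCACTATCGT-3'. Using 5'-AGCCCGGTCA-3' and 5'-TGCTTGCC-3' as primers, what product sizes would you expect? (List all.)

The forward primer AGCCCGGTCA matches the top strand at positions 5–14, 88–97.
The reverse primer's reverse complement is GGCAAGCA, matching at positions 113–120.
Each forward site pairs with the reverse site to give a product ending at position 120: sizes 116, 33 bp.

116 bp, 33 bp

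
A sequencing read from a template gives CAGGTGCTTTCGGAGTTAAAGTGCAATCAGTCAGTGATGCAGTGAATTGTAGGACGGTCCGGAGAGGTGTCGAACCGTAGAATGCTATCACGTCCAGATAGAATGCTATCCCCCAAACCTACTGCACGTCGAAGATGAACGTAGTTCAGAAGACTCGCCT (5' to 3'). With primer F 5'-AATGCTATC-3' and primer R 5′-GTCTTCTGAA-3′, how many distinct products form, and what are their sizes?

The forward primer AATGCTATC matches the top strand at positions 81–89, 102–110.
The reverse primer's reverse complement is TTCAGAAGAC, matching at positions 145–154.
Each forward site pairs with the reverse site to give a product ending at position 154: sizes 74, 53 bp.

Two products: 74 bp, 53 bp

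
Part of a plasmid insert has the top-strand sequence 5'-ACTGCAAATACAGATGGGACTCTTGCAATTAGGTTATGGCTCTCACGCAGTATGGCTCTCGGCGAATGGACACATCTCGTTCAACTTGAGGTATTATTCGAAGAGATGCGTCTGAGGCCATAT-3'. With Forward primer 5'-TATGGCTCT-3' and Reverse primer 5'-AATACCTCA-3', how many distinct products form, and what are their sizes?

The forward primer TATGGCTCT matches the top strand at positions 35–43, 51–59.
The reverse primer's reverse complement is TGAGGTATT, matching at positions 87–95.
Each forward site pairs with the reverse site to give a product ending at position 95: sizes 61, 45 bp.

Two products: 61 bp, 45 bp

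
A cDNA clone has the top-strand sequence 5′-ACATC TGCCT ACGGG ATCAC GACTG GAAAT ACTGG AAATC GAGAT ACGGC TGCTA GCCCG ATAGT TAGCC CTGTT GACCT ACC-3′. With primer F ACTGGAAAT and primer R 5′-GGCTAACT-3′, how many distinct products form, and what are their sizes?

The forward primer ACTGGAAAT matches the top strand at positions 22–30, 31–39.
The reverse primer's reverse complement is AGTTAGCC, matching at positions 63–70.
Each forward site pairs with the reverse site to give a product ending at position 70: sizes 49, 40 bp.

Two products: 49 bp, 40 bp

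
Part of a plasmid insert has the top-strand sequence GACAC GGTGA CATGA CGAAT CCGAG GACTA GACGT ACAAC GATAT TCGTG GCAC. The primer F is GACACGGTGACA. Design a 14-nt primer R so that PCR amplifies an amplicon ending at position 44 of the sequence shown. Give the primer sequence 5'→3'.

5'-TATCGTTGTACGTC-3'

The forward primer binds at positions 1–12; the product's 3' end on the top strand is position 44.
The reverse primer anneals to the top strand over positions 31–44, i.e. to GACGTACAACGATA.
Its sequence written 5'→3' is the reverse complement: TATCGTTGTACGTC.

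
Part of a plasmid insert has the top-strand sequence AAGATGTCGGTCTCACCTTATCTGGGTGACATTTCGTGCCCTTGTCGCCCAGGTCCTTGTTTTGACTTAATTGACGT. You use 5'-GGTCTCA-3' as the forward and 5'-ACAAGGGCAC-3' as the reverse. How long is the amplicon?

37 bp

Scanning the template, GGTCTCA occurs at positions 9–15; this primer anneals to the bottom strand there with its 3' end pointing downstream.
Reverse complement of the reverse primer: GTGCCCTTGT. This occurs on the top strand at positions 36–45.
Amplicon spans positions 9–45: 37 bp.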